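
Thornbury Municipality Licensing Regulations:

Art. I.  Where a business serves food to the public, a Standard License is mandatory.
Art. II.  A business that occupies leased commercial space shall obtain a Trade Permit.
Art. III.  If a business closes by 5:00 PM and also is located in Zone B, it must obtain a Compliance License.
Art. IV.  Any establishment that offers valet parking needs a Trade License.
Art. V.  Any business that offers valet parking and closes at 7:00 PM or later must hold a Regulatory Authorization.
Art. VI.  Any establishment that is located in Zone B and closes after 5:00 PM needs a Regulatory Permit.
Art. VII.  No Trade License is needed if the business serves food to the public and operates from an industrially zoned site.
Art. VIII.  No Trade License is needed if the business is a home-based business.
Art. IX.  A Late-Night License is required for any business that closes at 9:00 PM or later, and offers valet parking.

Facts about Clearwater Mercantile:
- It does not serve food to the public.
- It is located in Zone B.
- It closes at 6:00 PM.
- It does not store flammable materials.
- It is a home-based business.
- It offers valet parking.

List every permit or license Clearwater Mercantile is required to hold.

Regulatory Permit

Art. I. does not serve food to the public → Standard License not required.
Art. II. is a home-based business (not: occupies leased commercial space) → Trade Permit not required.
Art. III. closes 6:00 PM, after 5:00 PM; is located in Zone B → Compliance License not required.
Art. IV. offers valet parking → Trade License required.
Art. V. offers valet parking; closes 6:00 PM, at/before 7:00 PM → Regulatory Authorization not required.
Art. VI. is located in Zone B; closes 6:00 PM, after 5:00 PM → Regulatory Permit required.
Art. VII. does not serve food to the public; is a home-based business (not: operates from an industrially zoned site) → Trade License exemption does not apply.
Art. VIII. is a home-based business → exempt from Trade License.
Art. IX. closes 6:00 PM, at/before 9:00 PM; offers valet parking → Late-Night License not required.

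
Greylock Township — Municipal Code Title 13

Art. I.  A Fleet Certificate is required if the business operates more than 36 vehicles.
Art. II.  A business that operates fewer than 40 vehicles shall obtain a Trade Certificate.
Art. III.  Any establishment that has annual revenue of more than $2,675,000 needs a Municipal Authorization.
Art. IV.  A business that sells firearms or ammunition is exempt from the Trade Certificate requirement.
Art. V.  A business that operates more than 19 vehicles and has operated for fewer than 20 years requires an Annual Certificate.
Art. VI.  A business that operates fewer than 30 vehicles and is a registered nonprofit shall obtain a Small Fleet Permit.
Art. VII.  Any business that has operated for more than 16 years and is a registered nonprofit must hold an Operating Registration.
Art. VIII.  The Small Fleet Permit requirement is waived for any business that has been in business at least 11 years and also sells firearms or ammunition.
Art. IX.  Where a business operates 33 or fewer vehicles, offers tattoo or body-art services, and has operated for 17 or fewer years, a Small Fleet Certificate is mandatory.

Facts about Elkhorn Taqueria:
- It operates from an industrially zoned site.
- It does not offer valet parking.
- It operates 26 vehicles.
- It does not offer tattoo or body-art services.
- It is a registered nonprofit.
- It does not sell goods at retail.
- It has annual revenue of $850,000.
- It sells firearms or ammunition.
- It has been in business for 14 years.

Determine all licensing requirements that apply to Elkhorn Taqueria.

Annual Certificate

Art. I. vehicles 26 ≤ 36 → Fleet Certificate not required.
Art. II. vehicles 26 < 40 → Trade Certificate required.
Art. III. revenue $850,000 ≤ $2,675,000 → Municipal Authorization not required.
Art. IV. sells firearms or ammunition → exempt from Trade Certificate.
Art. V. vehicles 26 > 19; years in business 14 < 20 → Annual Certificate required.
Art. VI. vehicles 26 < 30; is a registered nonprofit → Small Fleet Permit required.
Art. VII. years in business 14 ≤ 16; is a registered nonprofit → Operating Registration not required.
Art. VIII. years in business 14 ≥ 11; sells firearms or ammunition → exempt from Small Fleet Permit.
Art. IX. vehicles 26 ≤ 33; does not offer tattoo or body-art services; years in business 14 ≤ 17 → Small Fleet Certificate not required.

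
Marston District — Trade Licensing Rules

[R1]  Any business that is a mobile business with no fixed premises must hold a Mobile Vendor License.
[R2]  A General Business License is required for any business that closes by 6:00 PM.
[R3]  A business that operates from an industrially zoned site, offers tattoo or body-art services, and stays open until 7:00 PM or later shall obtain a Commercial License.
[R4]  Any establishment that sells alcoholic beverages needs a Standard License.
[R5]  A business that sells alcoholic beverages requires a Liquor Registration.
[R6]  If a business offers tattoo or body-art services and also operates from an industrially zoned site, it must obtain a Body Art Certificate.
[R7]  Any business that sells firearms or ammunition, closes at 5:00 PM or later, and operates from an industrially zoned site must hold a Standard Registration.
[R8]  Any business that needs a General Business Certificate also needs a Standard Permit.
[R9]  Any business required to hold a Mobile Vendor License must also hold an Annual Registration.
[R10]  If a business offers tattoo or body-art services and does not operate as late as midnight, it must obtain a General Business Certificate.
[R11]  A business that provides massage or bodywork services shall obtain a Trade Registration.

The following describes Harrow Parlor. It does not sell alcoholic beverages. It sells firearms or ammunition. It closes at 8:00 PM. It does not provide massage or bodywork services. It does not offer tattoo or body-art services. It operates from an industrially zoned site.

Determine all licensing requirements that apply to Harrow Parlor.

[R1] operates from an industrially zoned site (not: is a mobile business with no fixed premises) → Mobile Vendor License not required.
[R2] closes 8:00 PM, after 6:00 PM → General Business License not required.
[R3] operates from an industrially zoned site; does not offer tattoo or body-art services; closes 8:00 PM, after 7:00 PM → Commercial License not required.
[R4] does not sell alcoholic beverages → Standard License not required.
[R5] does not sell alcoholic beverages → Liquor Registration not required.
[R6] does not offer tattoo or body-art services; operates from an industrially zoned site → Body Art Certificate not required.
[R7] sells firearms or ammunition; closes 8:00 PM, after 5:00 PM; operates from an industrially zoned site → Standard Registration required.
[R8] General Business Certificate is not required → no effect.
[R9] Mobile Vendor License is not required → no effect.
[R10] does not offer tattoo or body-art services; closes 8:00 PM, at/before midnight → General Business Certificate not required.
[R11] does not provide massage or bodywork services → Trade Registration not required.

Standard Registration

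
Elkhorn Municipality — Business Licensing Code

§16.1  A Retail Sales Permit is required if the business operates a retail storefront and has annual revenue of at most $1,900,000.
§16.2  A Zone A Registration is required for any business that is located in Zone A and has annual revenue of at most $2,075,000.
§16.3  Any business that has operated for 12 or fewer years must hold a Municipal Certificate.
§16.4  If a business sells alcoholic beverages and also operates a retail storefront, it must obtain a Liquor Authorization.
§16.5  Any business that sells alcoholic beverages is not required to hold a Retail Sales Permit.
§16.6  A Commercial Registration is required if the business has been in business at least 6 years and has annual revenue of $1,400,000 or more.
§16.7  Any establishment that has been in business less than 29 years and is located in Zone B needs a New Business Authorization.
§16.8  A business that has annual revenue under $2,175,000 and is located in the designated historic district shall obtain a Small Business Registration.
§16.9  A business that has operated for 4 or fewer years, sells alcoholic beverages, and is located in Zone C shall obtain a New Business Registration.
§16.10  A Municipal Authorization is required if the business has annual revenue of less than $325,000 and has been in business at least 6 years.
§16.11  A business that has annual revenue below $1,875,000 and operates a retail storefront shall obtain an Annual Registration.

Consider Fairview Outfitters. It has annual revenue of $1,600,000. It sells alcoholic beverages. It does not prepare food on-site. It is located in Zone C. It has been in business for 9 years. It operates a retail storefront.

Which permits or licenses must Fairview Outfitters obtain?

§16.1 operates a retail storefront; revenue $1,600,000 ≤ $1,900,000 → Retail Sales Permit required.
§16.2 is located in Zone C (not: is located in Zone A); revenue $1,600,000 ≤ $2,075,000 → Zone A Registration not required.
§16.3 years in business 9 ≤ 12 → Municipal Certificate required.
§16.4 sells alcoholic beverages; operates a retail storefront → Liquor Authorization required.
§16.5 sells alcoholic beverages → exempt from Retail Sales Permit.
§16.6 years in business 9 ≥ 6; revenue $1,600,000 ≥ $1,400,000 → Commercial Registration required.
§16.7 years in business 9 < 29; is located in Zone C (not: is located in Zone B) → New Business Authorization not required.
§16.8 revenue $1,600,000 < $2,175,000; is located in Zone C (not: is located in the designated historic district) → Small Business Registration not required.
§16.9 years in business 9 > 4; sells alcoholic beverages; is located in Zone C → New Business Registration not required.
§16.10 revenue $1,600,000 ≥ $325,000; years in business 9 ≥ 6 → Municipal Authorization not required.
§16.11 revenue $1,600,000 < $1,875,000; operates a retail storefront → Annual Registration required.

Annual Registration, Commercial Registration, Liquor Authorization, Municipal Certificate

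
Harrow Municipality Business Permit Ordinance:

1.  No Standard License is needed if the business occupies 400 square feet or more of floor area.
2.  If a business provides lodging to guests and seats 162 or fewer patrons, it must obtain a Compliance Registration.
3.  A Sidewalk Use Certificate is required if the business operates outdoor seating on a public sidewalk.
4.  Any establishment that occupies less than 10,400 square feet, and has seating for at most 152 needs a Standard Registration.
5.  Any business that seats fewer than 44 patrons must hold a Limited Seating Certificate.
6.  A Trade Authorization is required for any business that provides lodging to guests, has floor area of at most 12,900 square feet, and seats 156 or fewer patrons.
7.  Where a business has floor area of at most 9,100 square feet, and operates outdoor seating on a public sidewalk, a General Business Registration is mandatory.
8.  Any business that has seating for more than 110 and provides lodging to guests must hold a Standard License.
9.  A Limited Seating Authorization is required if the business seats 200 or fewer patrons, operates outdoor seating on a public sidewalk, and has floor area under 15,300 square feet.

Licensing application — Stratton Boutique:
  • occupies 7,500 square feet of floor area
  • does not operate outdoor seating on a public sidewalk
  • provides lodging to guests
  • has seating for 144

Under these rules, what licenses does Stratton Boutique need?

Compliance Registration, Standard Registration, Trade Authorization

1. floor area 7,500 square feet ≥ 400 square feet → exempt from Standard License.
2. provides lodging to guests; seating 144 ≤ 162 → Compliance Registration required.
3. does not operate outdoor seating on a public sidewalk → Sidewalk Use Certificate not required.
4. floor area 7,500 square feet < 10,400 square feet; seating 144 ≤ 152 → Standard Registration required.
5. seating 144 ≥ 44 → Limited Seating Certificate not required.
6. provides lodging to guests; floor area 7,500 square feet ≤ 12,900 square feet; seating 144 ≤ 156 → Trade Authorization required.
7. floor area 7,500 square feet ≤ 9,100 square feet; does not operate outdoor seating on a public sidewalk → General Business Registration not required.
8. seating 144 > 110; provides lodging to guests → Standard License required.
9. seating 144 ≤ 200; does not operate outdoor seating on a public sidewalk; floor area 7,500 square feet < 15,300 square feet → Limited Seating Authorization not required.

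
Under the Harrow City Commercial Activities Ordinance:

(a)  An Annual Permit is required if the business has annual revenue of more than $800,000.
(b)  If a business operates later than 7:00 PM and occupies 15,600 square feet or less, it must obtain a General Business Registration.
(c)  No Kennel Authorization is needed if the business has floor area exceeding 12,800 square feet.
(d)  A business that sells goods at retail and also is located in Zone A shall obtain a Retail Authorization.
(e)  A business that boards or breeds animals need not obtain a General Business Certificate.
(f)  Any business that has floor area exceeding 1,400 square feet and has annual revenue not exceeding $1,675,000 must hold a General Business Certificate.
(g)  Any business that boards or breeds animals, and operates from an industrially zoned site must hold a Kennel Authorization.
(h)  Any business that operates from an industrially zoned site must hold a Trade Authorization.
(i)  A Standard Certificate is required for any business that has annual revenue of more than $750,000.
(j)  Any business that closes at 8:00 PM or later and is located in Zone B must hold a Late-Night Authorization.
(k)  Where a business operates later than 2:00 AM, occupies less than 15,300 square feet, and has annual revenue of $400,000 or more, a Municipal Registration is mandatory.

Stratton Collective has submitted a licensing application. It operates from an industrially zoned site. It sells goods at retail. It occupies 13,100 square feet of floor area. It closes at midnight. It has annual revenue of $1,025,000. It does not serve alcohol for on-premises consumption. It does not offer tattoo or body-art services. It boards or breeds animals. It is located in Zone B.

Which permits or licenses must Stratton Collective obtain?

Annual Permit, General Business Registration, Late-Night Authorization, Standard Certificate, Trade Authorization

(a) revenue $1,025,000 > $800,000 → Annual Permit required.
(b) closes midnight, after 7:00 PM; floor area 13,100 square feet ≤ 15,600 square feet → General Business Registration required.
(c) floor area 13,100 square feet > 12,800 square feet → exempt from Kennel Authorization.
(d) sells goods at retail; is located in Zone B (not: is located in Zone A) → Retail Authorization not required.
(e) boards or breeds animals → exempt from General Business Certificate.
(f) floor area 13,100 square feet > 1,400 square feet; revenue $1,025,000 ≤ $1,675,000 → General Business Certificate required.
(g) boards or breeds animals; operates from an industrially zoned site → Kennel Authorization required.
(h) operates from an industrially zoned site → Trade Authorization required.
(i) revenue $1,025,000 > $750,000 → Standard Certificate required.
(j) closes midnight, after 8:00 PM; is located in Zone B → Late-Night Authorization required.
(k) closes midnight, at/before 2:00 AM; floor area 13,100 square feet < 15,300 square feet; revenue $1,025,000 ≥ $400,000 → Municipal Registration not required.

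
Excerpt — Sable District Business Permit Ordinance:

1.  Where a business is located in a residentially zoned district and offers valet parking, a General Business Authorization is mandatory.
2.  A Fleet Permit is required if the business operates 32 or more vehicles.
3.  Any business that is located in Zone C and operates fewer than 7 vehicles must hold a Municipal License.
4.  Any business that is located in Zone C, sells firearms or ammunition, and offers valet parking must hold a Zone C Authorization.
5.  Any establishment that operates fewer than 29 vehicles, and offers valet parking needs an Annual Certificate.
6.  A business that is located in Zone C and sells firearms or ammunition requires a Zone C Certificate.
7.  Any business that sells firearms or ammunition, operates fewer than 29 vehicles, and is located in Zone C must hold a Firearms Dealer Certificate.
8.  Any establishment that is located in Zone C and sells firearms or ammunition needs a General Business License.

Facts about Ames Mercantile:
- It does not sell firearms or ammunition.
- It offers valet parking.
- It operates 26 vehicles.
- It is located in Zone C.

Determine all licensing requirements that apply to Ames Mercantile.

Annual Certificate

1. is located in Zone C (not: is located in a residentially zoned district); offers valet parking → General Business Authorization not required.
2. vehicles 26 < 32 → Fleet Permit not required.
3. is located in Zone C; vehicles 26 ≥ 7 → Municipal License not required.
4. is located in Zone C; does not sell firearms or ammunition; offers valet parking → Zone C Authorization not required.
5. vehicles 26 < 29; offers valet parking → Annual Certificate required.
6. is located in Zone C; does not sell firearms or ammunition → Zone C Certificate not required.
7. does not sell firearms or ammunition; vehicles 26 < 29; is located in Zone C → Firearms Dealer Certificate not required.
8. is located in Zone C; does not sell firearms or ammunition → General Business License not required.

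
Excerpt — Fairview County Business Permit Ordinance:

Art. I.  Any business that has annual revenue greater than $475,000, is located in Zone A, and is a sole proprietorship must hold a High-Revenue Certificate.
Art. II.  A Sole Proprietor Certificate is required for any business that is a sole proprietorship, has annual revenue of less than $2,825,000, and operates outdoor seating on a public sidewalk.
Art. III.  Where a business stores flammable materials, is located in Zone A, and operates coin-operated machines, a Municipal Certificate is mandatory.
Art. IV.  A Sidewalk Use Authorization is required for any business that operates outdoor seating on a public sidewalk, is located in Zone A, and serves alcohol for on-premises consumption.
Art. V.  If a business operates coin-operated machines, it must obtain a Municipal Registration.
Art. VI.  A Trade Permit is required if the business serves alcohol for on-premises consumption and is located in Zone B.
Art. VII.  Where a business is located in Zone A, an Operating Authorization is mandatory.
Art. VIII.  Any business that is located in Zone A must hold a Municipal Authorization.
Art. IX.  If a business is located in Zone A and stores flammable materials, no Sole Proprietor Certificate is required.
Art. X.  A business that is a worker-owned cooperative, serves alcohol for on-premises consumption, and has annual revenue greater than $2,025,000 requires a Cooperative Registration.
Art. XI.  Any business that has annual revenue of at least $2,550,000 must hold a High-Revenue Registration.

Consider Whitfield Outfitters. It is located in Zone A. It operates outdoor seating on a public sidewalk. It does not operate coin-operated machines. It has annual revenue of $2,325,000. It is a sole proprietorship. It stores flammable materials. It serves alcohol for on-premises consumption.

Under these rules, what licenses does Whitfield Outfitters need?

High-Revenue Certificate, Municipal Authorization, Operating Authorization, Sidewalk Use Authorization

Art. I. revenue $2,325,000 > $475,000; is located in Zone A; is a sole proprietorship → High-Revenue Certificate required.
Art. II. is a sole proprietorship; revenue $2,325,000 < $2,825,000; operates outdoor seating on a public sidewalk → Sole Proprietor Certificate required.
Art. III. stores flammable materials; is located in Zone A; does not operate coin-operated machines → Municipal Certificate not required.
Art. IV. operates outdoor seating on a public sidewalk; is located in Zone A; serves alcohol for on-premises consumption → Sidewalk Use Authorization required.
Art. V. does not operate coin-operated machines → Municipal Registration not required.
Art. VI. serves alcohol for on-premises consumption; is located in Zone A (not: is located in Zone B) → Trade Permit not required.
Art. VII. is located in Zone A → Operating Authorization required.
Art. VIII. is located in Zone A → Municipal Authorization required.
Art. IX. is located in Zone A; stores flammable materials → exempt from Sole Proprietor Certificate.
Art. X. is a sole proprietorship (not: is a worker-owned cooperative); serves alcohol for on-premises consumption; revenue $2,325,000 > $2,025,000 → Cooperative Registration not required.
Art. XI. revenue $2,325,000 < $2,550,000 → High-Revenue Registration not required.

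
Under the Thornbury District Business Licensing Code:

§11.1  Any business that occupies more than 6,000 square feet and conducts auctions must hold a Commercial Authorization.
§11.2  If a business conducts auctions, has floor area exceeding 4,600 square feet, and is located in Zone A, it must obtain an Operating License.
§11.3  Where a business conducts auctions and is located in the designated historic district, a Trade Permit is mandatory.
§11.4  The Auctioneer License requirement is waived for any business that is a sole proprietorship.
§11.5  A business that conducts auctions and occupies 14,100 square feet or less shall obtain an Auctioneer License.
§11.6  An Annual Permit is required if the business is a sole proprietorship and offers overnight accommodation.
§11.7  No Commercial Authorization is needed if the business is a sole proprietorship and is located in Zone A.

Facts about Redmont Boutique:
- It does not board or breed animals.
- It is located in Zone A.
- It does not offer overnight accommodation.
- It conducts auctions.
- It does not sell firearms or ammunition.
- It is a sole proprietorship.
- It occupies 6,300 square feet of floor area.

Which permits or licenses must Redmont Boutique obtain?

Operating License

§11.1 floor area 6,300 square feet > 6,000 square feet; conducts auctions → Commercial Authorization required.
§11.2 conducts auctions; floor area 6,300 square feet > 4,600 square feet; is located in Zone A → Operating License required.
§11.3 conducts auctions; is located in Zone A (not: is located in the designated historic district) → Trade Permit not required.
§11.4 is a sole proprietorship → exempt from Auctioneer License.
§11.5 conducts auctions; floor area 6,300 square feet ≤ 14,100 square feet → Auctioneer License required.
§11.6 is a sole proprietorship; does not offer overnight accommodation → Annual Permit not required.
§11.7 is a sole proprietorship; is located in Zone A → exempt from Commercial Authorization.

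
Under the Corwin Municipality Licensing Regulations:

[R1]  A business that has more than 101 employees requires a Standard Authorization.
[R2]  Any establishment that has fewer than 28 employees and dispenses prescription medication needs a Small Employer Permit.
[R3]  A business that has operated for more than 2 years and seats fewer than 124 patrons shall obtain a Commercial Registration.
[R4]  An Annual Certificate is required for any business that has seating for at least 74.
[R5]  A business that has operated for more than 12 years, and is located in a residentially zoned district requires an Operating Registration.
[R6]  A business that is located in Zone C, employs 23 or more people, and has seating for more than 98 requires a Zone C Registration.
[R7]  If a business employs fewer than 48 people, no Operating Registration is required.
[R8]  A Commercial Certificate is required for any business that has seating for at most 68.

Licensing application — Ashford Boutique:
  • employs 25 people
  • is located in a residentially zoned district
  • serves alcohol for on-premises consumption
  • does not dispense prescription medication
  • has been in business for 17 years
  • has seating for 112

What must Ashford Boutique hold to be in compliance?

Annual Certificate, Commercial Registration

[R1] employees 25 ≤ 101 → Standard Authorization not required.
[R2] employees 25 < 28; does not dispense prescription medication → Small Employer Permit not required.
[R3] years in business 17 > 2; seating 112 < 124 → Commercial Registration required.
[R4] seating 112 ≥ 74 → Annual Certificate required.
[R5] years in business 17 > 12; is located in a residentially zoned district → Operating Registration required.
[R6] is located in a residentially zoned district (not: is located in Zone C); employees 25 ≥ 23; seating 112 > 98 → Zone C Registration not required.
[R7] employees 25 < 48 → exempt from Operating Registration.
[R8] seating 112 > 68 → Commercial Certificate not required.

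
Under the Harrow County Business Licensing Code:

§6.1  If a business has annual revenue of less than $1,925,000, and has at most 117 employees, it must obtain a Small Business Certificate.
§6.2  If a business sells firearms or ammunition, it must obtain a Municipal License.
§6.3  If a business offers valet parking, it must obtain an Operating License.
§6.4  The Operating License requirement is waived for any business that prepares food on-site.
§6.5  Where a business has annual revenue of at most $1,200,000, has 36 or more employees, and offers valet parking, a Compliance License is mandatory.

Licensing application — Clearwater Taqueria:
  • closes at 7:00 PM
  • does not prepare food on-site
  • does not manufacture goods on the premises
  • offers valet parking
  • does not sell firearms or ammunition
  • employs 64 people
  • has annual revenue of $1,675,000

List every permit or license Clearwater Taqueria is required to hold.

§6.1 revenue $1,675,000 < $1,925,000; employees 64 ≤ 117 → Small Business Certificate required.
§6.2 does not sell firearms or ammunition → Municipal License not required.
§6.3 offers valet parking → Operating License required.
§6.4 does not prepare food on-site → Operating License exemption does not apply.
§6.5 revenue $1,675,000 > $1,200,000; employees 64 ≥ 36; offers valet parking → Compliance License not required.

Operating License, Small Business Certificate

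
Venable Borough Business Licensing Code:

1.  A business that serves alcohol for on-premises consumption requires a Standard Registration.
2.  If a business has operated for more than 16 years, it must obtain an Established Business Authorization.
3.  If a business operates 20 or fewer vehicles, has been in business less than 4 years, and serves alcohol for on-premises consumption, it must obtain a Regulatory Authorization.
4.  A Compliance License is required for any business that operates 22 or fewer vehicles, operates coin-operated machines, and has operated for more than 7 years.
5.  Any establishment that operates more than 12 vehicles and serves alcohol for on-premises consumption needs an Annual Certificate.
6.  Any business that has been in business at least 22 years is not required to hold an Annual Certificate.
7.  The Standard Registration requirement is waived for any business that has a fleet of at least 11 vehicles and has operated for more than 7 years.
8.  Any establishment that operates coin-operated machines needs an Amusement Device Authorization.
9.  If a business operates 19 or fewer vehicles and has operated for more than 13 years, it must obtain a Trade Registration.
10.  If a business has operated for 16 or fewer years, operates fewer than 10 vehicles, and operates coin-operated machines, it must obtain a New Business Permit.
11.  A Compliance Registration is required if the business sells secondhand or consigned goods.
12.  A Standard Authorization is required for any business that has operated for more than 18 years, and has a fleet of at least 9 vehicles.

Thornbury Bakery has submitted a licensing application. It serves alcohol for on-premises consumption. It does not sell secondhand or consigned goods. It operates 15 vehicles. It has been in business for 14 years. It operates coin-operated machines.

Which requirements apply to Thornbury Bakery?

1. serves alcohol for on-premises consumption → Standard Registration required.
2. years in business 14 ≤ 16 → Established Business Authorization not required.
3. vehicles 15 ≤ 20; years in business 14 ≥ 4; serves alcohol for on-premises consumption → Regulatory Authorization not required.
4. vehicles 15 ≤ 22; operates coin-operated machines; years in business 14 > 7 → Compliance License required.
5. vehicles 15 > 12; serves alcohol for on-premises consumption → Annual Certificate required.
6. years in business 14 < 22 → Annual Certificate exemption does not apply.
7. vehicles 15 ≥ 11; years in business 14 > 7 → exempt from Standard Registration.
8. operates coin-operated machines → Amusement Device Authorization required.
9. vehicles 15 ≤ 19; years in business 14 > 13 → Trade Registration required.
10. years in business 14 ≤ 16; vehicles 15 ≥ 10; operates coin-operated machines → New Business Permit not required.
11. does not sell secondhand or consigned goods → Compliance Registration not required.
12. years in business 14 ≤ 18; vehicles 15 ≥ 9 → Standard Authorization not required.

Amusement Device Authorization, Annual Certificate, Compliance License, Trade Registration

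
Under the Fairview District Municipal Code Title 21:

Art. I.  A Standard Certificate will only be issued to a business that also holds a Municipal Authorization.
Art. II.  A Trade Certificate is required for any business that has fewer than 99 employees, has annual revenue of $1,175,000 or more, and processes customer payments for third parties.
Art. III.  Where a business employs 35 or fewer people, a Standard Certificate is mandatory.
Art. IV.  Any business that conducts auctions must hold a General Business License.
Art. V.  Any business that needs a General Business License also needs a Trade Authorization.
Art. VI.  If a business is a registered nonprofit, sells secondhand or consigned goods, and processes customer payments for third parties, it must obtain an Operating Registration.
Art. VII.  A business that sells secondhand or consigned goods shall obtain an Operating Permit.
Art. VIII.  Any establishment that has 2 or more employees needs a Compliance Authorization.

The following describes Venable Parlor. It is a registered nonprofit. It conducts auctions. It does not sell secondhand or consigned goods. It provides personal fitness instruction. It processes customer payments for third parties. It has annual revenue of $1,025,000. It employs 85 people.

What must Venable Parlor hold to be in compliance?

Compliance Authorization, General Business License, Trade Authorization

Art. I. Standard Certificate is not required → no effect.
Art. II. employees 85 < 99; revenue $1,025,000 < $1,175,000; processes customer payments for third parties → Trade Certificate not required.
Art. III. employees 85 > 35 → Standard Certificate not required.
Art. IV. conducts auctions → General Business License required.
Art. V. General Business License is required → Trade Authorization also required.
Art. VI. is a registered nonprofit; does not sell secondhand or consigned goods; processes customer payments for third parties → Operating Registration not required.
Art. VII. does not sell secondhand or consigned goods → Operating Permit not required.
Art. VIII. employees 85 ≥ 2 → Compliance Authorization required.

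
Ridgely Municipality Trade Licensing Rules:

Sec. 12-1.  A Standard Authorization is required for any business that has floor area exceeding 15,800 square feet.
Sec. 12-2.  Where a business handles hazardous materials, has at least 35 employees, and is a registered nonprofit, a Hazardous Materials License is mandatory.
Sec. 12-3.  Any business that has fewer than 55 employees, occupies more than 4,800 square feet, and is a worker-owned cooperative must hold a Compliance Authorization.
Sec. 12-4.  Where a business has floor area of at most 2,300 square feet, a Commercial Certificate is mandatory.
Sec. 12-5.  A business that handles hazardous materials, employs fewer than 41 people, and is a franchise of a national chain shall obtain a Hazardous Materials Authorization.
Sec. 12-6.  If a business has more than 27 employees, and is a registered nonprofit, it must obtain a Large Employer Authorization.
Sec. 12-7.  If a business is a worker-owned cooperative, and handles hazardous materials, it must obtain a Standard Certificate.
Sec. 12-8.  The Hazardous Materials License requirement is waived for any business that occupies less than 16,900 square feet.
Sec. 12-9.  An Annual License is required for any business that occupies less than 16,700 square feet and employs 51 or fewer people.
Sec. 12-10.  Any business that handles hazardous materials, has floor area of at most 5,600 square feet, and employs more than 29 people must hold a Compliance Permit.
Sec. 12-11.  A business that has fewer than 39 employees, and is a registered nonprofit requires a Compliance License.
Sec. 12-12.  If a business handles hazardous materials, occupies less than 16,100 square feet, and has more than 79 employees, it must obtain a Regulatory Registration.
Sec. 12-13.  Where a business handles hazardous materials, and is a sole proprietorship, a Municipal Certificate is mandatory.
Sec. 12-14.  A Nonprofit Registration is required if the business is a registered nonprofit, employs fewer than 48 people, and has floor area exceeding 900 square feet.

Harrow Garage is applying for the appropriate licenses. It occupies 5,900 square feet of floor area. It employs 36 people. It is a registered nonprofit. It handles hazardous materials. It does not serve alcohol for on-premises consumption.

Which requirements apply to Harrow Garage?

Sec. 12-1. floor area 5,900 square feet ≤ 15,800 square feet → Standard Authorization not required.
Sec. 12-2. handles hazardous materials; employees 36 ≥ 35; is a registered nonprofit → Hazardous Materials License required.
Sec. 12-3. employees 36 < 55; floor area 5,900 square feet > 4,800 square feet; is a registered nonprofit (not: is a worker-owned cooperative) → Compliance Authorization not required.
Sec. 12-4. floor area 5,900 square feet > 2,300 square feet → Commercial Certificate not required.
Sec. 12-5. handles hazardous materials; employees 36 < 41; is a registered nonprofit (not: is a franchise of a national chain) → Hazardous Materials Authorization not required.
Sec. 12-6. employees 36 > 27; is a registered nonprofit → Large Employer Authorization required.
Sec. 12-7. is a registered nonprofit (not: is a worker-owned cooperative); handles hazardous materials → Standard Certificate not required.
Sec. 12-8. floor area 5,900 square feet < 16,900 square feet → exempt from Hazardous Materials License.
Sec. 12-9. floor area 5,900 square feet < 16,700 square feet; employees 36 ≤ 51 → Annual License required.
Sec. 12-10. handles hazardous materials; floor area 5,900 square feet > 5,600 square feet; employees 36 > 29 → Compliance Permit not required.
Sec. 12-11. employees 36 < 39; is a registered nonprofit → Compliance License required.
Sec. 12-12. handles hazardous materials; floor area 5,900 square feet < 16,100 square feet; employees 36 ≤ 79 → Regulatory Registration not required.
Sec. 12-13. handles hazardous materials; is a registered nonprofit (not: is a sole proprietorship) → Municipal Certificate not required.
Sec. 12-14. is a registered nonprofit; employees 36 < 48; floor area 5,900 square feet > 900 square feet → Nonprofit Registration required.

Annual License, Compliance License, Large Employer Authorization, Nonprofit Registration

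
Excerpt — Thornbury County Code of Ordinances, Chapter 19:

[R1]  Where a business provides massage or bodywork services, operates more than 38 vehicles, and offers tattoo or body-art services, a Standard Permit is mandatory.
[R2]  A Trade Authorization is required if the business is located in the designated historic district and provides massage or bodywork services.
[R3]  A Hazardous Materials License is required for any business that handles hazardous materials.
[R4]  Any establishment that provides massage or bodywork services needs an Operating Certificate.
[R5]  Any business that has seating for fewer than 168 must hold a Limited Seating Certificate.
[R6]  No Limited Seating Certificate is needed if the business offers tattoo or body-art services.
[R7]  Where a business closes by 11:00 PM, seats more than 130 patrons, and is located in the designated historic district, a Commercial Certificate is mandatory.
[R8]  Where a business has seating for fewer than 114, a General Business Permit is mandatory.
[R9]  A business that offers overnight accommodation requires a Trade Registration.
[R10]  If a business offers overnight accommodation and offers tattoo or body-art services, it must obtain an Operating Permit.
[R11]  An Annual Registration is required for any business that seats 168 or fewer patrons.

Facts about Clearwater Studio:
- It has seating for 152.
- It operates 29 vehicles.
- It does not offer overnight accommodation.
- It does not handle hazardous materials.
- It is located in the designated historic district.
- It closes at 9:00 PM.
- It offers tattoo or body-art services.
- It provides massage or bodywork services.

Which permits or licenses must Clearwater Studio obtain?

[R1] provides massage or bodywork services; vehicles 29 ≤ 38; offers tattoo or body-art services → Standard Permit not required.
[R2] is located in the designated historic district; provides massage or bodywork services → Trade Authorization required.
[R3] does not handle hazardous materials → Hazardous Materials License not required.
[R4] provides massage or bodywork services → Operating Certificate required.
[R5] seating 152 < 168 → Limited Seating Certificate required.
[R6] offers tattoo or body-art services → exempt from Limited Seating Certificate.
[R7] closes 9:00 PM, at/before 11:00 PM; seating 152 > 130; is located in the designated historic district → Commercial Certificate required.
[R8] seating 152 ≥ 114 → General Business Permit not required.
[R9] does not offer overnight accommodation → Trade Registration not required.
[R10] does not offer overnight accommodation; offers tattoo or body-art services → Operating Permit not required.
[R11] seating 152 ≤ 168 → Annual Registration required.

Annual Registration, Commercial Certificate, Operating Certificate, Trade Authorization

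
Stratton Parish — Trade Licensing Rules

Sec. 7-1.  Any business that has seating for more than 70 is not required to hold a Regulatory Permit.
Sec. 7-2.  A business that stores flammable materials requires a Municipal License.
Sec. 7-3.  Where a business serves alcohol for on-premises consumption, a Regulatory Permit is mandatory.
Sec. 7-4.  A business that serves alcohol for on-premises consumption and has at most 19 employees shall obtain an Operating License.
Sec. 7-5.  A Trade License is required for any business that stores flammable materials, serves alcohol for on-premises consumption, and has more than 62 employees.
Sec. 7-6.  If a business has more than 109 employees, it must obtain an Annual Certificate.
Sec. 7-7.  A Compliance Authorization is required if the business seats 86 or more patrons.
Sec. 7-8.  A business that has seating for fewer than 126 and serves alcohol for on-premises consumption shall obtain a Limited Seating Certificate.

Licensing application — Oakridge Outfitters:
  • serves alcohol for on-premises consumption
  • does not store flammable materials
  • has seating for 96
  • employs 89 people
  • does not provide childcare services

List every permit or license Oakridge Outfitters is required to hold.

Sec. 7-1. seating 96 > 70 → exempt from Regulatory Permit.
Sec. 7-2. does not store flammable materials → Municipal License not required.
Sec. 7-3. serves alcohol for on-premises consumption → Regulatory Permit required.
Sec. 7-4. serves alcohol for on-premises consumption; employees 89 > 19 → Operating License not required.
Sec. 7-5. does not store flammable materials; serves alcohol for on-premises consumption; employees 89 > 62 → Trade License not required.
Sec. 7-6. employees 89 ≤ 109 → Annual Certificate not required.
Sec. 7-7. seating 96 ≥ 86 → Compliance Authorization required.
Sec. 7-8. seating 96 < 126; serves alcohol for on-premises consumption → Limited Seating Certificate required.

Compliance Authorization, Limited Seating Certificate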